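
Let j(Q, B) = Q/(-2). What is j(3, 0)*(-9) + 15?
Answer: 57/2 ≈ 28.500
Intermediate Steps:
j(Q, B) = -Q/2 (j(Q, B) = Q*(-½) = -Q/2)
j(3, 0)*(-9) + 15 = -½*3*(-9) + 15 = -3/2*(-9) + 15 = 27/2 + 15 = 57/2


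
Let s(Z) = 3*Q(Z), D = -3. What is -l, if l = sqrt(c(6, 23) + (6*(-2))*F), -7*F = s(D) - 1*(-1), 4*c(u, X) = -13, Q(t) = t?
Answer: -5*I*sqrt(133)/14 ≈ -4.1188*I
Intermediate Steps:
c(u, X) = -13/4 (c(u, X) = (1/4)*(-13) = -13/4)
s(Z) = 3*Z
F = 8/7 (F = -(3*(-3) - 1*(-1))/7 = -(-9 + 1)/7 = -1/7*(-8) = 8/7 ≈ 1.1429)
l = 5*I*sqrt(133)/14 (l = sqrt(-13/4 + (6*(-2))*(8/7)) = sqrt(-13/4 - 12*8/7) = sqrt(-13/4 - 96/7) = sqrt(-475/28) = 5*I*sqrt(133)/14 ≈ 4.1188*I)
-l = -5*I*sqrt(133)/14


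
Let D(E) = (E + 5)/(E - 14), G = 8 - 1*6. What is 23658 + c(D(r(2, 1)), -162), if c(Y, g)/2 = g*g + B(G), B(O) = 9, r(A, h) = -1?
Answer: 76164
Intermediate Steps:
G = 2 (G = 8 - 6 = 2)
D(E) = (5 + E)/(-14 + E)
c(Y, g) = 18 + 2*g² (c(Y, g) = 2*(g*g + 9) = 2*(g² + 9) = 2*(9 + g²) = 18 + 2*g²)
23658 + c(D(r(2, 1)), -162) = 23658 + (18 + 2*(-162)²) = 23658 + (18 + 2*26244) = 23658 + (18 + 52488) = 23658 + 52506 = 76164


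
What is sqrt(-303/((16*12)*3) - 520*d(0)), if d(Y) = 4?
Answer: I*sqrt(1198383)/24 ≈ 45.613*I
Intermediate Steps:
sqrt(-303/((16*12)*3) - 520*d(0)) = sqrt(-303/((16*12)*3) - 520*4) = sqrt(-303/(192*3) - 2080) = sqrt(-303/576 - 2080) = sqrt(-303*1/576 - 2080) = sqrt(-101/192 - 2080) = sqrt(-399461/192) = I*sqrt(1198383)/24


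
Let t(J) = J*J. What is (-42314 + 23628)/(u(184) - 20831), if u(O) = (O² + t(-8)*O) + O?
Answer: -18686/24985 ≈ -0.74789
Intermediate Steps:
t(J) = J²
u(O) = O² + 65*O (u(O) = (O² + (-8)²*O) + O = (O² + 64*O) + O = O² + 65*O)
(-42314 + 23628)/(u(184) - 20831) = (-42314 + 23628)/(184*(65 + 184) - 20831) = -18686/(184*249 - 20831) = -18686/(45816 - 20831) = -18686/24985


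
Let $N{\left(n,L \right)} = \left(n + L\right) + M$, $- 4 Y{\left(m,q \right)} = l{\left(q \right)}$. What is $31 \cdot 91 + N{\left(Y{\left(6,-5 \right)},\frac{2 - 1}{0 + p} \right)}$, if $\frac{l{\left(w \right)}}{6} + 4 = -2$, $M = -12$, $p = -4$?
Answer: $\frac{11271}{4} \approx 2817.8$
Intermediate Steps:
$l{\left(w \right)} = -36$ ($l{\left(w \right)} = -24 + 6 \left(-2\right) = -24 - 12 = -36$)
$Y{\left(m,q \right)} = 9$ ($Y{\left(m,q \right)} = \left(- \frac{1}{4}\right) \left(-36\right) = 9$)
$N{\left(n,L \right)} = -12 + L + n$ ($N{\left(n,L \right)} = \left(n + L\right) - 12 = \left(L + n\right) - 12 = -12 + L + n$)
$31 \cdot 91 + N{\left(Y{\left(6,-5 \right)},\frac{2 - 1}{0 + p} \right)} = 31 \cdot 91 + \left(-12 + \frac{2 - 1}{0 - 4} + 9\right) = 2821 + \left(-12 + 1 \frac{1}{-4} + 9\right) = 2821 + \left(-12 + 1 \left(- \frac{1}{4}\right) + 9\right) = 2821 - \frac{13}{4} = \frac{11271}{4}$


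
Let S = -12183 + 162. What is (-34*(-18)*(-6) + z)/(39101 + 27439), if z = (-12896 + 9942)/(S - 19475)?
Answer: -57825179/1047871920 ≈ -0.055183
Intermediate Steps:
S = -12021
z = 1477/15748 (z = (-12896 + 9942)/(-12021 - 19475) = -2954/(-31496) = -2954*(-1/31496) = 1477/15748 ≈ 0.093790)
(-34*(-18)*(-6) + z)/(39101 + 27439) = (-34*(-18)*(-6) + 1477/15748)/(39101 + 27439) = (612*(-6) + 1477/15748)/66540 = (-3672 + 1477/15748)*(1/66540) = -57825179/15748*1/66540 = -57825179/1047871920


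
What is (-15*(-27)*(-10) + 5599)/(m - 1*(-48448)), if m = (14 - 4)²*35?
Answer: 1549/51948 ≈ 0.029818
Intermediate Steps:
m = 3500 (m = 10²*35 = 100*35 = 3500)
(-15*(-27)*(-10) + 5599)/(m - 1*(-48448)) = (-15*(-27)*(-10) + 5599)/(3500 - 1*(-48448)) = (405*(-10) + 5599)/(3500 + 48448) = (-4050 + 5599)/51948 = 1549*(1/51948) = 1549/51948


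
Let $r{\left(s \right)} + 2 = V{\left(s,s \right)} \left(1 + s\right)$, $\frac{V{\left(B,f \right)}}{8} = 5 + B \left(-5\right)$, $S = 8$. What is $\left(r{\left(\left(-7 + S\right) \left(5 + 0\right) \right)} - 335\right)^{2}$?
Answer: $1682209$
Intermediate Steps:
$V{\left(B,f \right)} = 40 - 40 B$ ($V{\left(B,f \right)} = 8 \left(5 + B \left(-5\right)\right) = 8 \left(5 - 5 B\right) = 40 - 40 B$)
$r{\left(s \right)} = -2 + \left(1 + s\right) \left(40 - 40 s\right)$ ($r{\left(s \right)} = -2 + \left(40 - 40 s\right) \left(1 + s\right) = -2 + \left(1 + s\right) \left(40 - 40 s\right)$)
$\left(r{\left(\left(-7 + S\right) \left(5 + 0\right) \right)} - 335\right)^{2} = \left(\left(38 - 40 \left(\left(-7 + 8\right) \left(5 + 0\right)\right)^{2}\right) - 335\right)^{2} = \left(\left(38 - 40 \left(1 \cdot 5\right)^{2}\right) - 335\right)^{2} = \left(\left(38 - 40 \cdot 5^{2}\right) - 335\right)^{2} = \left(\left(38 - 1000\right) - 335\right)^{2} = \left(-962 - 335\right)^{2} = \left(-1297\right)^{2} = 1682209$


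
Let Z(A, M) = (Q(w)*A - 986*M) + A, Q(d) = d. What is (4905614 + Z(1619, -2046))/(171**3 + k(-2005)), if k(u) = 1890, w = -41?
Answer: 2286070/1667367 ≈ 1.3711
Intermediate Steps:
Z(A, M) = -986*M - 40*A (Z(A, M) = (-41*A - 986*M) + A = (-986*M - 41*A) + A = -986*M - 40*A)
(4905614 + Z(1619, -2046))/(171**3 + k(-2005)) = (4905614 + (-986*(-2046) - 40*1619))/(171**3 + 1890) = (4905614 + (2017356 - 64760))/(5000211 + 1890) = (4905614 + 1952596)/5002101 = 6858210*(1/5002101) = 2286070/1667367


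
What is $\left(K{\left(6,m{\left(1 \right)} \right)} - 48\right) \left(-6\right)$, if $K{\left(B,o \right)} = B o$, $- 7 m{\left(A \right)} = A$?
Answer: $\frac{2052}{7} \approx 293.14$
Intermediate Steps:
$m{\left(A \right)} = - \frac{A}{7}$
$\left(K{\left(6,m{\left(1 \right)} \right)} - 48\right) \left(-6\right) = \left(6 \left(\left(- \frac{1}{7}\right) 1\right) - 48\right) \left(-6\right) = \left(6 \left(- \frac{1}{7}\right) - 48\right) \left(-6\right) = \left(- \frac{6}{7} - 48\right) \left(-6\right) = \left(- \frac{342}{7}\right) \left(-6\right) = \frac{2052}{7}$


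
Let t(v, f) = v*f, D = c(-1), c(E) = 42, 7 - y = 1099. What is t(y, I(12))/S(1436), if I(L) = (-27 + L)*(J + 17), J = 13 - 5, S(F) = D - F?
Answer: -204750/697 ≈ -293.76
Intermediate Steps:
y = -1092 (y = 7 - 1*1099 = 7 - 1099 = -1092)
D = 42
S(F) = 42 - F
J = 8
I(L) = -675 + 25*L (I(L) = (-27 + L)*(8 + 17) = (-27 + L)*25 = -675 + 25*L)
t(v, f) = f*v
t(y, I(12))/S(1436) = ((-675 + 25*12)*(-1092))/(42 - 1*1436) = ((-675 + 300)*(-1092))/(42 - 1436) = -375*(-1092)/(-1394) = 409500*(-1/1394) = -204750/697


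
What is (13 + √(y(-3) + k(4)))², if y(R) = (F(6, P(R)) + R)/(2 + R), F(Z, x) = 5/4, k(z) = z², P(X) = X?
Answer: (26 + √71)²/4 ≈ 296.29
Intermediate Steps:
F(Z, x) = 5/4 (F(Z, x) = 5*(¼) = 5/4)
y(R) = (5/4 + R)/(2 + R)
(13 + √(y(-3) + k(4)))² = (13 + √((5/4 - 3)/(2 - 3) + 4²))² = (13 + √(-7/4/(-1) + 16))² = (13 + √(-1*(-7/4) + 16))² = (13 + √(7/4 + 16))² = (13 + √(71/4))² = (13 + √71/2)²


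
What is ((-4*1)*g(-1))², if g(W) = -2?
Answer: 64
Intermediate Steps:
((-4*1)*g(-1))² = (-4*1*(-2))² = (-4*(-2))² = 8² = 64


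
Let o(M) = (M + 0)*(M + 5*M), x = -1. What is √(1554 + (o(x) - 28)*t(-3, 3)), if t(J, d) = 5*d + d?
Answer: √1158 ≈ 34.029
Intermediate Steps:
t(J, d) = 6*d
o(M) = 6*M² (o(M) = M*(6*M) = 6*M²)
√(1554 + (o(x) - 28)*t(-3, 3)) = √(1554 + (6*(-1)² - 28)*(6*3)) = √(1554 + (6*1 - 28)*18) = √(1554 + (6 - 28)*18) = √(1554 - 22*18) = √(1554 - 396) = √1158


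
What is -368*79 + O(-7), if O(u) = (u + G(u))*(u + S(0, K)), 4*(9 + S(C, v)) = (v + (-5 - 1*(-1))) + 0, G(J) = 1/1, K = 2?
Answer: -28973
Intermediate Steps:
G(J) = 1
S(C, v) = -10 + v/4 (S(C, v) = -9 + ((v + (-5 - 1*(-1))) + 0)/4 = -9 + ((v + (-5 + 1)) + 0)/4 = -9 + ((v - 4) + 0)/4 = -9 + ((-4 + v) + 0)/4 = -9 + (-4 + v)/4 = -9 + (-1 + v/4) = -10 + v/4)
O(u) = (1 + u)*(-19/2 + u) (O(u) = (u + 1)*(u + (-10 + (1/4)*2)) = (1 + u)*(u + (-10 + 1/2)) = (1 + u)*(u - 19/2) = (1 + u)*(-19/2 + u))
-368*79 + O(-7) = -368*79 + (-19/2 + (-7)**2 - 17/2*(-7)) = -29072 + (-19/2 + 49 + 119/2) = -29072 + 99 = -28973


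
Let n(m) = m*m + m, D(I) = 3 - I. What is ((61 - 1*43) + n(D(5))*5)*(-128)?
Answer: -3584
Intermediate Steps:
n(m) = m + m**2 (n(m) = m**2 + m = m + m**2)
((61 - 1*43) + n(D(5))*5)*(-128) = ((61 - 1*43) + ((3 - 1*5)*(1 + (3 - 1*5)))*5)*(-128) = ((61 - 43) + ((3 - 5)*(1 + (3 - 5)))*5)*(-128) = (18 - 2*(1 - 2)*5)*(-128) = (18 - 2*(-1)*5)*(-128) = (18 + 2*5)*(-128) = (18 + 10)*(-128) = 28*(-128) = -3584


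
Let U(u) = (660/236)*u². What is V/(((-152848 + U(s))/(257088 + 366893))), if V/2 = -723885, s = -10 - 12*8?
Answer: 26649738684915/3582046 ≈ 7.4398e+6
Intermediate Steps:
s = -106 (s = -10 - 96 = -106)
V = -1447770 (V = 2*(-723885) = -1447770)
U(u) = 165*u²/59 (U(u) = (660*(1/236))*u² = 165*u²/59)
V/(((-152848 + U(s))/(257088 + 366893))) = -1447770*(257088 + 366893)/(-152848 + (165/59)*(-106)²) = -1447770*623981/(-152848 + (165/59)*11236) = -1447770*623981/(-152848 + 1853940/59) = -1447770/((-7164092/59*1/623981)) = -1447770/(-7164092/36814879) = -1447770*(-36814879/7164092) = 26649738684915/3582046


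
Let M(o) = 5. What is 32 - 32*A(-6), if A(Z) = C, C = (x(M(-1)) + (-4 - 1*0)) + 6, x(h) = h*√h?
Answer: -32 - 160*√5 ≈ -389.77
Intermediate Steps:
x(h) = h^(3/2)
C = 2 + 5*√5 (C = (5^(3/2) + (-4 - 1*0)) + 6 = (5*√5 + (-4 + 0)) + 6 = (5*√5 - 4) + 6 = (-4 + 5*√5) + 6 = 2 + 5*√5 ≈ 13.180)
A(Z) = 2 + 5*√5
32 - 32*A(-6) = 32 - 32*(2 + 5*√5) = 32 + (-64 - 160*√5) = -32 - 160*√5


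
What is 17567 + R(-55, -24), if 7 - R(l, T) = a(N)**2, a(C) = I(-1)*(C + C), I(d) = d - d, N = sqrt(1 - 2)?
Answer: 17574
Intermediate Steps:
N = I (N = sqrt(-1) = I ≈ 1.0*I)
I(d) = 0
a(C) = 0 (a(C) = 0*(C + C) = 0*(2*C) = 0)
R(l, T) = 7 (R(l, T) = 7 - 1*0**2 = 7 - 1*0 = 7 + 0 = 7)
17567 + R(-55, -24) = 17567 + 7 = 17574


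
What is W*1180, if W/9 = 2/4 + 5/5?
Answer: 15930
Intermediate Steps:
W = 27/2 (W = 9*(2/4 + 5/5) = 9*(2*(¼) + 5*(⅕)) = 9*(½ + 1) = 9*(3/2) = 27/2 ≈ 13.500)
W*1180 = (27/2)*1180 = 15930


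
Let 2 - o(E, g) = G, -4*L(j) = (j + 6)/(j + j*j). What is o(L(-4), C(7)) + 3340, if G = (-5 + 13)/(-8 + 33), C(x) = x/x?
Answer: 83542/25 ≈ 3341.7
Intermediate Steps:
C(x) = 1
L(j) = -(6 + j)/(4*(j + j**2)) (L(j) = -(j + 6)/(4*(j + j*j)) = -(6 + j)/(4*(j + j**2)))
G = 8/25 ≈ 0.32000
o(E, g) = 42/25 (o(E, g) = 2 - 1*8/25 = 2 - 8/25 = 42/25)
o(L(-4), C(7)) + 3340 = 42/25 + 3340 = 83542/25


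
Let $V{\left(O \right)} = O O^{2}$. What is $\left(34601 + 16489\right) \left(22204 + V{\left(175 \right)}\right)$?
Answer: $274944871110$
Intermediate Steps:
$V{\left(O \right)} = O^{3}$
$\left(34601 + 16489\right) \left(22204 + V{\left(175 \right)}\right) = \left(34601 + 16489\right) \left(22204 + 175^{3}\right) = 51090 \left(22204 + 5359375\right) = 51090 \cdot 5381579 = 274944871110$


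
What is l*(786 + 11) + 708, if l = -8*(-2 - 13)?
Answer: 96348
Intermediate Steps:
l = 120 (l = -8*(-15) = 120)
l*(786 + 11) + 708 = 120*(786 + 11) + 708 = 120*797 + 708 = 95640 + 708 = 96348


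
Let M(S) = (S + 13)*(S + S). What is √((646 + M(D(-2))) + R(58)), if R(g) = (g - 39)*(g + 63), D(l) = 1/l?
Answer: √11730/2 ≈ 54.153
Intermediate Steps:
M(S) = 2*S*(13 + S) (M(S) = (13 + S)*(2*S) = 2*S*(13 + S))
R(g) = (-39 + g)*(63 + g)
√((646 + M(D(-2))) + R(58)) = √((646 + 2*(13 + 1/(-2))/(-2)) + (-2457 + 58² + 24*58)) = √((646 + 2*(-½)*(13 - ½)) + (-2457 + 3364 + 1392)) = √((646 + 2*(-½)*(25/2)) + 2299) = √((646 - 25/2) + 2299) = √(1267/2 + 2299) = √(5865/2) = √11730/2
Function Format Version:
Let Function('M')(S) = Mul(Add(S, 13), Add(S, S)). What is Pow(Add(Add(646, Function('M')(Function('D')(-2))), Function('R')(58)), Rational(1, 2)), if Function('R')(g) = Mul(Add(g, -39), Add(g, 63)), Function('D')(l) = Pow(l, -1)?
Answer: Mul(Rational(1, 2), Pow(11730, Rational(1, 2))) ≈ 54.153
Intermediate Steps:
Function('M')(S) = Mul(2, S, Add(13, S)) (Function('M')(S) = Mul(Add(13, S), Mul(2, S)) = Mul(2, S, Add(13, S)))
Function('R')(g) = Mul(Add(-39, g), Add(63, g))
Pow(Add(Add(646, Function('M')(Function('D')(-2))), Function('R')(58)), Rational(1, 2)) = Pow(Add(Add(646, Mul(2, Pow(-2, -1), Add(13, Pow(-2, -1)))), Add(-2457, Pow(58, 2), Mul(24, 58))), Rational(1, 2)) = Pow(Add(Add(646, Mul(2, Rational(-1, 2), Add(13, Rational(-1, 2)))), Add(-2457, 3364, 1392)), Rational(1, 2)) = Pow(Add(Add(646, Mul(2, Rational(-1, 2), Rational(25, 2))), 2299), Rational(1, 2)) = Pow(Add(Add(646, Rational(-25, 2)), 2299), Rational(1, 2)) = Pow(Add(Rational(1267, 2), 2299), Rational(1, 2)) = Pow(Rational(5865, 2), Rational(1, 2)) = Mul(Rational(1, 2), Pow(11730, Rational(1, 2)))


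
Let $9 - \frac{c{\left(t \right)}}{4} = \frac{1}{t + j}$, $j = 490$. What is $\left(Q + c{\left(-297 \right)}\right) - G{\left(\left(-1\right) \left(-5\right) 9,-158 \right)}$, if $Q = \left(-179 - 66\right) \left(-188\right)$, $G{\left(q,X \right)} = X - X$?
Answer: $\frac{8896524}{193} \approx 46096.0$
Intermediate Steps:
$G{\left(q,X \right)} = 0$
$Q = 46060$ ($Q = \left(-245\right) \left(-188\right) = 46060$)
$c{\left(t \right)} = 36 - \frac{4}{490 + t}$ ($c{\left(t \right)} = 36 - \frac{4}{t + 490} = 36 - \frac{4}{490 + t}$)
$\left(Q + c{\left(-297 \right)}\right) - G{\left(\left(-1\right) \left(-5\right) 9,-158 \right)} = \left(46060 + \frac{4 \left(4409 + 9 \left(-297\right)\right)}{490 - 297}\right) - 0 = \left(46060 + \frac{4 \left(4409 - 2673\right)}{193}\right) + 0 = \left(46060 + 4 \cdot \frac{1}{193} \cdot 1736\right) + 0 = \left(46060 + \frac{6944}{193}\right) + 0 = \frac{8896524}{193} + 0 = \frac{8896524}{193}$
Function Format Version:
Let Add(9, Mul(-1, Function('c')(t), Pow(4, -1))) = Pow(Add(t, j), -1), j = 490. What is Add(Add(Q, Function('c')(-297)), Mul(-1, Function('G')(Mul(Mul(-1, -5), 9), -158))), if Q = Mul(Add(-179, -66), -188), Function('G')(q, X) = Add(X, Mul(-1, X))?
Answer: Rational(8896524, 193) ≈ 46096.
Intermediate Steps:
Function('G')(q, X) = 0
Q = 46060 (Q = Mul(-245, -188) = 46060)
Function('c')(t) = Add(36, Mul(-4, Pow(Add(490, t), -1))) (Function('c')(t) = Add(36, Mul(-4, Pow(Add(t, 490), -1))) = Add(36, Mul(-4, Pow(Add(490, t), -1))))
Add(Add(Q, Function('c')(-297)), Mul(-1, Function('G')(Mul(Mul(-1, -5), 9), -158))) = Add(Add(46060, Mul(4, Pow(Add(490, -297), -1), Add(4409, Mul(9, -297)))), Mul(-1, 0)) = Add(Add(46060, Mul(4, Pow(193, -1), Add(4409, -2673))), 0) = Add(Add(46060, Mul(4, Rational(1, 193), 1736)), 0) = Add(Add(46060, Rational(6944, 193)), 0) = Add(Rational(8896524, 193), 0) = Rational(8896524, 193)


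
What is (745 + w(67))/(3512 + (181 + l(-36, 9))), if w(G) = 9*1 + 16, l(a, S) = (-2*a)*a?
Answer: 770/1101 ≈ 0.69936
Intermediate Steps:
l(a, S) = -2*a**2
w(G) = 25 (w(G) = 9 + 16 = 25)
(745 + w(67))/(3512 + (181 + l(-36, 9))) = (745 + 25)/(3512 + (181 - 2*(-36)**2)) = 770/(3512 + (181 - 2*1296)) = 770/(3512 + (181 - 2592)) = 770/(3512 - 2411) = 770/1101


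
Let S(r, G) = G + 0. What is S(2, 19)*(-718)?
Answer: -13642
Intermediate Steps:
S(r, G) = G
S(2, 19)*(-718) = 19*(-718) = -13642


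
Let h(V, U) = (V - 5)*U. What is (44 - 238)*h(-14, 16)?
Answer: 58976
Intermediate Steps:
h(V, U) = U*(-5 + V) (h(V, U) = (-5 + V)*U = U*(-5 + V))
(44 - 238)*h(-14, 16) = (44 - 238)*(16*(-5 - 14)) = -3104*(-19) = -194*(-304) = 58976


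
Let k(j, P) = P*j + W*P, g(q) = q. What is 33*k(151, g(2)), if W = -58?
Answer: 6138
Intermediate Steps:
k(j, P) = -58*P + P*j (k(j, P) = P*j - 58*P = -58*P + P*j)
33*k(151, g(2)) = 33*(2*(-58 + 151)) = 33*(2*93) = 33*186 = 6138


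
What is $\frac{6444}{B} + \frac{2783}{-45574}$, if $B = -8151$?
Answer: $- \frac{105454363}{123824558} \approx -0.85164$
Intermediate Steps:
$\frac{6444}{B} + \frac{2783}{-45574} = \frac{6444}{-8151} + \frac{2783}{-45574} = 6444 \left(- \frac{1}{8151}\right) + 2783 \left(- \frac{1}{45574}\right) = - \frac{2148}{2717} - \frac{2783}{45574} = - \frac{105454363}{123824558}$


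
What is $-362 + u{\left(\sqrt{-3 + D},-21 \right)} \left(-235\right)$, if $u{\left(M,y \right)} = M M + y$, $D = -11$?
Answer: $7863$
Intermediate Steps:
$u{\left(M,y \right)} = y + M^{2}$ ($u{\left(M,y \right)} = M^{2} + y = y + M^{2}$)
$-362 + u{\left(\sqrt{-3 + D},-21 \right)} \left(-235\right) = -362 + \left(-21 + \left(\sqrt{-3 - 11}\right)^{2}\right) \left(-235\right) = -362 + \left(-21 + \left(\sqrt{-14}\right)^{2}\right) \left(-235\right) = -362 + \left(-21 + \left(i \sqrt{14}\right)^{2}\right) \left(-235\right) = -362 + \left(-21 - 14\right) \left(-235\right) = -362 - -8225 = -362 + 8225 = 7863$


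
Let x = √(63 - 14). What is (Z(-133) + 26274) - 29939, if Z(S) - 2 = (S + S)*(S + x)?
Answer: 29853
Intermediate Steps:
x = 7 (x = √49 = 7)
Z(S) = 2 + 2*S*(7 + S) (Z(S) = 2 + (S + S)*(S + 7) = 2 + (2*S)*(7 + S) = 2 + 2*S*(7 + S))
(Z(-133) + 26274) - 29939 = ((2 + 2*(-133)² + 14*(-133)) + 26274) - 29939 = ((2 + 2*17689 - 1862) + 26274) - 29939 = ((2 + 35378 - 1862) + 26274) - 29939 = (33518 + 26274) - 29939 = 59792 - 29939 = 29853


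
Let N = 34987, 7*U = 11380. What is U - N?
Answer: -233529/7 ≈ -33361.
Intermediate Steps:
U = 11380/7 (U = (1/7)*11380 = 11380/7 ≈ 1625.7)
U - N = 11380/7 - 1*34987 = 11380/7 - 34987 = -233529/7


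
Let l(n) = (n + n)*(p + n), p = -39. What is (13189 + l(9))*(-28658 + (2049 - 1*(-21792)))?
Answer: -60930233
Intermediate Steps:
l(n) = 2*n*(-39 + n) (l(n) = (n + n)*(-39 + n) = (2*n)*(-39 + n) = 2*n*(-39 + n))
(13189 + l(9))*(-28658 + (2049 - 1*(-21792))) = (13189 + 2*9*(-39 + 9))*(-28658 + (2049 - 1*(-21792))) = (13189 + 2*9*(-30))*(-28658 + (2049 + 21792)) = (13189 - 540)*(-28658 + 23841) = 12649*(-4817) = -60930233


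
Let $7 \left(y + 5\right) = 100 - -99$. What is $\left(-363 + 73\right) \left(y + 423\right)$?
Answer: $- \frac{906250}{7} \approx -1.2946 \cdot 10^{5}$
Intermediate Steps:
$y = \frac{164}{7}$ ($y = -5 + \frac{100 - -99}{7} = -5 + \frac{100 + 99}{7} = -5 + \frac{1}{7} \cdot 199 = -5 + \frac{199}{7} = \frac{164}{7} \approx 23.429$)
$\left(-363 + 73\right) \left(y + 423\right) = \left(-363 + 73\right) \left(\frac{164}{7} + 423\right) = \left(-290\right) \frac{3125}{7} = - \frac{906250}{7}$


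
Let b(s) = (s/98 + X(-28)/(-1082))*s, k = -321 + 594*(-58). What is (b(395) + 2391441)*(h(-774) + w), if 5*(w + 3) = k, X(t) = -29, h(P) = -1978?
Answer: -2834246992803962/132545 ≈ -2.1383e+10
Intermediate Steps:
k = -34773 (k = -321 - 34452 = -34773)
w = -34788/5 (w = -3 + (1/5)*(-34773) = -3 - 34773/5 = -34788/5 ≈ -6957.6)
b(s) = s*(29/1082 + s/98) (b(s) = (s/98 - 29/(-1082))*s = (s*(1/98) - 29*(-1/1082))*s = (s/98 + 29/1082)*s = (29/1082 + s/98)*s = s*(29/1082 + s/98))
(b(395) + 2391441)*(h(-774) + w) = ((1/53018)*395*(1421 + 541*395) + 2391441)*(-1978 - 34788/5) = ((1/53018)*395*(1421 + 213695) + 2391441)*(-44678/5) = ((1/53018)*395*215116 + 2391441)*(-44678/5) = (42485410/26509 + 2391441)*(-44678/5) = (63437194879/26509)*(-44678/5) = -2834246992803962/132545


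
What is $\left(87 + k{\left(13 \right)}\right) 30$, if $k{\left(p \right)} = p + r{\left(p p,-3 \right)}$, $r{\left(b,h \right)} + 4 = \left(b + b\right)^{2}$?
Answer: $3430200$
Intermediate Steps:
$r{\left(b,h \right)} = -4 + 4 b^{2}$ ($r{\left(b,h \right)} = -4 + \left(b + b\right)^{2} = -4 + \left(2 b\right)^{2} = -4 + 4 b^{2}$)
$k{\left(p \right)} = -4 + p + 4 p^{4}$ ($k{\left(p \right)} = p + \left(-4 + 4 \left(p p\right)^{2}\right) = p + \left(-4 + 4 \left(p^{2}\right)^{2}\right) = p + \left(-4 + 4 p^{4}\right) = -4 + p + 4 p^{4}$)
$\left(87 + k{\left(13 \right)}\right) 30 = \left(87 + \left(-4 + 13 + 4 \cdot 13^{4}\right)\right) 30 = \left(87 + \left(-4 + 13 + 4 \cdot 28561\right)\right) 30 = \left(87 + \left(-4 + 13 + 114244\right)\right) 30 = \left(87 + 114253\right) 30 = 114340 \cdot 30 = 3430200$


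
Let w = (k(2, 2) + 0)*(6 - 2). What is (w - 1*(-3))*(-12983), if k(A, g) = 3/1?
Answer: -194745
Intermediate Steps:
k(A, g) = 3 (k(A, g) = 3*1 = 3)
w = 12 (w = (3 + 0)*(6 - 2) = 3*4 = 12)
(w - 1*(-3))*(-12983) = (12 - 1*(-3))*(-12983) = (12 + 3)*(-12983) = 15*(-12983) = -194745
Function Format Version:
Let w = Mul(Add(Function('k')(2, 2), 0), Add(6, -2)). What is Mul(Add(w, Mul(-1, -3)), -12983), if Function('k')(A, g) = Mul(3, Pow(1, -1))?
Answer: -194745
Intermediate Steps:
Function('k')(A, g) = 3 (Function('k')(A, g) = Mul(3, 1) = 3)
w = 12 (w = Mul(Add(3, 0), Add(6, -2)) = Mul(3, 4) = 12)
Mul(Add(w, Mul(-1, -3)), -12983) = Mul(Add(12, Mul(-1, -3)), -12983) = Mul(Add(12, 3), -12983) = Mul(15, -12983) = -194745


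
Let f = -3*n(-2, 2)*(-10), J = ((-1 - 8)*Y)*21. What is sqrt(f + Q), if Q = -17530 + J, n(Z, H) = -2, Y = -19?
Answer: I*sqrt(13999) ≈ 118.32*I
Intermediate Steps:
J = 3591 (J = ((-1 - 8)*(-19))*21 = -9*(-19)*21 = 171*21 = 3591)
f = -60 (f = -3*(-2)*(-10) = 6*(-10) = -60)
Q = -13939 (Q = -17530 + 3591 = -13939)
sqrt(f + Q) = sqrt(-60 - 13939) = sqrt(-13999) = I*sqrt(13999)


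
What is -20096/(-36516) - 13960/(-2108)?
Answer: 2029874/282999 ≈ 7.1727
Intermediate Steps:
-20096/(-36516) - 13960/(-2108) = -20096*(-1/36516) - 13960*(-1/2108) = 5024/9129 + 3490/527 = 2029874/282999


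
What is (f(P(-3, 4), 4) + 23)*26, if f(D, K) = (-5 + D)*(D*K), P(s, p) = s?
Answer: 3094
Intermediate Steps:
f(D, K) = D*K*(-5 + D)
(f(P(-3, 4), 4) + 23)*26 = (-3*4*(-5 - 3) + 23)*26 = (-3*4*(-8) + 23)*26 = (96 + 23)*26 = 119*26 = 3094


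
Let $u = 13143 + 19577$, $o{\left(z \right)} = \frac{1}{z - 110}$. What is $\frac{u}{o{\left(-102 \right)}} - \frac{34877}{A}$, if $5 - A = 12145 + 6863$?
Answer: $- \frac{131816935043}{19003} \approx -6.9366 \cdot 10^{6}$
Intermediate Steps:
$o{\left(z \right)} = \frac{1}{-110 + z}$
$u = 32720$
$A = -19003$ ($A = 5 - \left(12145 + 6863\right) = 5 - 19008 = -19003$)
$\frac{u}{o{\left(-102 \right)}} - \frac{34877}{A} = \frac{32720}{\frac{1}{-110 - 102}} - \frac{34877}{-19003} = \frac{32720}{\frac{1}{-212}} - - \frac{34877}{19003} = \frac{32720}{- \frac{1}{212}} + \frac{34877}{19003} = 32720 \left(-212\right) + \frac{34877}{19003} = -6936640 + \frac{34877}{19003} = - \frac{131816935043}{19003}$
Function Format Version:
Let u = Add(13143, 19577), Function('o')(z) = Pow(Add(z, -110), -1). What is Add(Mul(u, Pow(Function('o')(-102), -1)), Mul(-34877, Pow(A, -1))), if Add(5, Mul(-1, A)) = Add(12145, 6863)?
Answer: Rational(-131816935043, 19003) ≈ -6.9366e+6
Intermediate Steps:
Function('o')(z) = Pow(Add(-110, z), -1)
u = 32720
A = -19003 (A = Add(5, Mul(-1, Add(12145, 6863))) = Add(5, Mul(-1, 19008)) = Add(5, -19008) = -19003)
Add(Mul(u, Pow(Function('o')(-102), -1)), Mul(-34877, Pow(A, -1))) = Add(Mul(32720, Pow(Pow(Add(-110, -102), -1), -1)), Mul(-34877, Pow(-19003, -1))) = Add(Mul(32720, Pow(Pow(-212, -1), -1)), Mul(-34877, Rational(-1, 19003))) = Add(Mul(32720, Pow(Rational(-1, 212), -1)), Rational(34877, 19003)) = Add(Mul(32720, -212), Rational(34877, 19003)) = Add(-6936640, Rational(34877, 19003)) = Rational(-131816935043, 19003)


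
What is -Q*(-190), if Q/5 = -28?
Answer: -26600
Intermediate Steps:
Q = -140 (Q = 5*(-28) = -140)
-Q*(-190) = -1*(-140)*(-190) = 140*(-190) = -26600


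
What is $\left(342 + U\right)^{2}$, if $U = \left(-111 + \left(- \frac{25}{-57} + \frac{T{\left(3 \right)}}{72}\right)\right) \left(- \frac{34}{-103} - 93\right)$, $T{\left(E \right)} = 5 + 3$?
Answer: $\frac{34707712728603721}{310217769} \approx 1.1188 \cdot 10^{8}$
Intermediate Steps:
$T{\left(E \right)} = 8$
$U = \frac{180276415}{17613}$ ($U = \left(-111 + \left(- \frac{25}{-57} + \frac{8}{72}\right)\right) \left(- \frac{34}{-103} - 93\right) = \left(-111 + \left(\left(-25\right) \left(- \frac{1}{57}\right) + 8 \cdot \frac{1}{72}\right)\right) \left(\left(-34\right) \left(- \frac{1}{103}\right) - 93\right) = \left(-111 + \left(\frac{25}{57} + \frac{1}{9}\right)\right) \left(\frac{34}{103} - 93\right) = \left(-111 + \frac{94}{171}\right) \left(- \frac{9545}{103}\right) = \left(- \frac{18887}{171}\right) \left(- \frac{9545}{103}\right) = \frac{180276415}{17613} \approx 10235.0$)
$\left(342 + U\right)^{2} = \left(342 + \frac{180276415}{17613}\right)^{2} = \left(\frac{186300061}{17613}\right)^{2} = \frac{34707712728603721}{310217769}$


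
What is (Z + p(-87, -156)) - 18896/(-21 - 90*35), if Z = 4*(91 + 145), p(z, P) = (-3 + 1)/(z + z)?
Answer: 87358337/91959 ≈ 949.97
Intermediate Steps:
p(z, P) = -1/z (p(z, P) = -2*1/(2*z) = -1/z)
Z = 944 (Z = 4*236 = 944)
(Z + p(-87, -156)) - 18896/(-21 - 90*35) = (944 - 1/(-87)) - 18896/(-21 - 90*35) = (944 - 1*(-1/87)) - 18896/(-21 - 3150) = (944 + 1/87) - 18896/(-3171) = 82129/87 - 18896*(-1/3171) = 82129/87 + 18896/3171 = 87358337/91959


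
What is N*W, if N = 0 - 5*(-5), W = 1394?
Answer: 34850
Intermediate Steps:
N = 25 (N = 0 + 25 = 25)
N*W = 25*1394 = 34850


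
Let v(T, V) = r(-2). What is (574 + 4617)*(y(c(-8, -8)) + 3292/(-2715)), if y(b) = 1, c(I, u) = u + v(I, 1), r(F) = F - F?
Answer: -2995207/2715 ≈ -1103.2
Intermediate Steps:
r(F) = 0
v(T, V) = 0
c(I, u) = u (c(I, u) = u + 0 = u)
(574 + 4617)*(y(c(-8, -8)) + 3292/(-2715)) = (574 + 4617)*(1 + 3292/(-2715)) = 5191*(1 + 3292*(-1/2715)) = 5191*(1 - 3292/2715) = 5191*(-577/2715) = -2995207/2715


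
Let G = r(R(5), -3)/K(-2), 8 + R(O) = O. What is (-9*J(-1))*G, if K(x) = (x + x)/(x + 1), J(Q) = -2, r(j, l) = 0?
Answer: 0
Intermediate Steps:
R(O) = -8 + O
K(x) = 2*x/(1 + x) (K(x) = (2*x)/(1 + x) = 2*x/(1 + x))
G = 0 (G = 0/((2*(-2)/(1 - 2))) = 0/((2*(-2)/(-1))) = 0/((2*(-2)*(-1))) = 0/4 = 0*(1/4) = 0)
(-9*J(-1))*G = -9*(-2)*0 = 18*0 = 0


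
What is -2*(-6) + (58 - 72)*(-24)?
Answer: 348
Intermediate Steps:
-2*(-6) + (58 - 72)*(-24) = 12 - 14*(-24) = 12 + 336 = 348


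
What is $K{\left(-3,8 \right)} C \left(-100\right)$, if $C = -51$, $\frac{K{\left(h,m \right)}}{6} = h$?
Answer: $-91800$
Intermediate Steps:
$K{\left(h,m \right)} = 6 h$
$K{\left(-3,8 \right)} C \left(-100\right) = 6 \left(-3\right) \left(-51\right) \left(-100\right) = \left(-18\right) \left(-51\right) \left(-100\right) = 918 \left(-100\right) = -91800$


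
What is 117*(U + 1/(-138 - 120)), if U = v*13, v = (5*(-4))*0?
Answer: -39/86 ≈ -0.45349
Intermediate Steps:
v = 0 (v = -20*0 = 0)
U = 0 (U = 0*13 = 0)
117*(U + 1/(-138 - 120)) = 117*(0 + 1/(-138 - 120)) = 117*(0 + 1/(-258)) = 117*(0 - 1/258) = 117*(-1/258) = -39/86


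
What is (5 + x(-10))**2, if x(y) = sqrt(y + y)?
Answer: 5 + 20*I*sqrt(5) ≈ 5.0 + 44.721*I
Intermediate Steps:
x(y) = sqrt(2)*sqrt(y) (x(y) = sqrt(2*y) = sqrt(2)*sqrt(y))
(5 + x(-10))**2 = (5 + sqrt(2)*sqrt(-10))**2 = (5 + sqrt(2)*(I*sqrt(10)))**2 = (5 + 2*I*sqrt(5))**2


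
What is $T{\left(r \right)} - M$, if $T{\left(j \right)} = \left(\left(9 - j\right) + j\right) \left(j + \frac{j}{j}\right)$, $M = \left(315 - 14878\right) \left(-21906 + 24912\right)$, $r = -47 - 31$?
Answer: $43775685$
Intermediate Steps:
$r = -78$
$M = -43776378$ ($M = \left(-14563\right) 3006 = -43776378$)
$T{\left(j \right)} = 9 + 9 j$ ($T{\left(j \right)} = 9 \left(j + 1\right) = 9 \left(1 + j\right) = 9 + 9 j$)
$T{\left(r \right)} - M = \left(9 + 9 \left(-78\right)\right) - -43776378 = \left(9 - 702\right) + 43776378 = -693 + 43776378 = 43775685$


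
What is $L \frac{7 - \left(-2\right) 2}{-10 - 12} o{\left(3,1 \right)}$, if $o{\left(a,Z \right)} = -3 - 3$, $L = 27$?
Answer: $81$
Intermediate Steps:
$o{\left(a,Z \right)} = -6$
$L \frac{7 - \left(-2\right) 2}{-10 - 12} o{\left(3,1 \right)} = 27 \frac{7 - \left(-2\right) 2}{-10 - 12} \left(-6\right) = 27 \frac{7 - -4}{-22} \left(-6\right) = 27 - \frac{7 + 4}{22} \left(-6\right) = 27 \left(- \frac{1}{22}\right) 11 \left(-6\right) = 27 \left(\left(- \frac{1}{2}\right) \left(-6\right)\right) = 27 \cdot 3 = 81$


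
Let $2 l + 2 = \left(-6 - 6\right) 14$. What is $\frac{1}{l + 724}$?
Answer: $\frac{1}{639} \approx 0.0015649$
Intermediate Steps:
$l = -85$ ($l = -1 + \frac{\left(-6 - 6\right) 14}{2} = -1 + \frac{\left(-12\right) 14}{2} = -1 + \frac{1}{2} \left(-168\right) = -1 - 84 = -85$)
$\frac{1}{l + 724} = \frac{1}{-85 + 724} = \frac{1}{639}$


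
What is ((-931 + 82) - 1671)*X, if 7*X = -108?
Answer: 38880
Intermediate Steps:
X = -108/7 (X = (⅐)*(-108) = -108/7 ≈ -15.429)
((-931 + 82) - 1671)*X = ((-931 + 82) - 1671)*(-108/7) = (-849 - 1671)*(-108/7) = -2520*(-108/7) = 38880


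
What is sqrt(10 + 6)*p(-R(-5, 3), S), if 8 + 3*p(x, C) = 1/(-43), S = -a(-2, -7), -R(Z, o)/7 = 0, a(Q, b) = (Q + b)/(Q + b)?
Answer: -460/43 ≈ -10.698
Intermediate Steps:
a(Q, b) = 1
R(Z, o) = 0 (R(Z, o) = -7*0 = 0)
S = -1 (S = -1*1 = -1)
p(x, C) = -115/43 (p(x, C) = -8/3 + (1/3)/(-43) = -8/3 + (1/3)*(-1/43) = -8/3 - 1/129 = -115/43)
sqrt(10 + 6)*p(-R(-5, 3), S) = sqrt(10 + 6)*(-115/43) = sqrt(16)*(-115/43) = 4*(-115/43) = -460/43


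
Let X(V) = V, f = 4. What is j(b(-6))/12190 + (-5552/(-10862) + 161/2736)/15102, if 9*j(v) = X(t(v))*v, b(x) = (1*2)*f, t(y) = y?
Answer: 849502229401/1367741648795040 ≈ 0.00062110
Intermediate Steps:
b(x) = 8 (b(x) = (1*2)*4 = 2*4 = 8)
j(v) = v**2/9 (j(v) = (v*v)/9 = v**2/9)
j(b(-6))/12190 + (-5552/(-10862) + 161/2736)/15102 = ((1/9)*8**2)/12190 + (-5552/(-10862) + 161/2736)/15102 = ((1/9)*64)*(1/12190) + (-5552*(-1/10862) + 161*(1/2736))*(1/15102) = (64/9)*(1/12190) + (2776/5431 + 161/2736)*(1/15102) = 32/54855 + (8469527/14859216)*(1/15102) = 32/54855 + 8469527/224403880032 = 849502229401/1367741648795040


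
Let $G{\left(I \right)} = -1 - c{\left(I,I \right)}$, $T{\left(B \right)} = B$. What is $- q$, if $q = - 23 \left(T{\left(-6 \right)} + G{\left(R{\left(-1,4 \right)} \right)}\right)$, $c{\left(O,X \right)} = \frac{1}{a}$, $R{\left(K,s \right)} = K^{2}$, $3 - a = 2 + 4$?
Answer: $- \frac{460}{3} \approx -153.33$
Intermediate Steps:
$a = -3$ ($a = 3 - \left(2 + 4\right) = 3 - 6 = -3$)
$c{\left(O,X \right)} = - \frac{1}{3}$ ($c{\left(O,X \right)} = \frac{1}{-3} = - \frac{1}{3}$)
$G{\left(I \right)} = - \frac{2}{3}$ ($G{\left(I \right)} = -1 - - \frac{1}{3} = -1 + \frac{1}{3} = - \frac{2}{3}$)
$q = \frac{460}{3}$ ($q = - 23 \left(-6 - \frac{2}{3}\right) = \left(-23\right) \left(- \frac{20}{3}\right) = \frac{460}{3} \approx 153.33$)
$- q = \left(-1\right) \frac{460}{3} = - \frac{460}{3}$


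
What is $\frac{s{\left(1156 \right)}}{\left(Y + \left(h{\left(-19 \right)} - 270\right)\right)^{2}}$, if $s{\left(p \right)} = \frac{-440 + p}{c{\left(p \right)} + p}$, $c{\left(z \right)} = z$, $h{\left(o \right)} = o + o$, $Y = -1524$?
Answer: $\frac{179}{1939897472} \approx 9.2273 \cdot 10^{-8}$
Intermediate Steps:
$h{\left(o \right)} = 2 o$
$s{\left(p \right)} = \frac{-440 + p}{2 p}$ ($s{\left(p \right)} = \frac{-440 + p}{p + p} = \frac{-440 + p}{2 p}$)
$\frac{s{\left(1156 \right)}}{\left(Y + \left(h{\left(-19 \right)} - 270\right)\right)^{2}} = \frac{\frac{1}{2} \cdot \frac{1}{1156} \left(-440 + 1156\right)}{\left(-1524 + \left(2 \left(-19\right) - 270\right)\right)^{2}} = \frac{\frac{1}{2} \cdot \frac{1}{1156} \cdot 716}{\left(-1524 - 308\right)^{2}} = \frac{179}{578 \left(-1524 - 308\right)^{2}} = \frac{179}{578 \left(-1832\right)^{2}} = \frac{179}{578 \cdot 3356224} = \frac{179}{578} \cdot \frac{1}{3356224} = \frac{179}{1939897472}$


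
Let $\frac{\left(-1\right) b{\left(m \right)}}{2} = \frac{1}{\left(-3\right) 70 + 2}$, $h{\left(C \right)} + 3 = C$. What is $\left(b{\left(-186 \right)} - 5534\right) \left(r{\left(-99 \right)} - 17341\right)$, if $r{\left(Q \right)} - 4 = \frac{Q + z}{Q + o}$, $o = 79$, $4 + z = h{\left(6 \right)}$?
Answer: $\frac{2493793155}{26} \approx 9.5915 \cdot 10^{7}$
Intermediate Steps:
$h{\left(C \right)} = -3 + C$
$b{\left(m \right)} = \frac{1}{104}$ ($b{\left(m \right)} = - \frac{2}{\left(-3\right) 70 + 2} = - \frac{2}{-210 + 2} = - \frac{2}{-208} = \left(-2\right) \left(- \frac{1}{208}\right) = \frac{1}{104}$)
$z = -1$ ($z = -4 + \left(-3 + 6\right) = -4 + 3 = -1$)
$r{\left(Q \right)} = 4 + \frac{-1 + Q}{79 + Q}$ ($r{\left(Q \right)} = 4 + \frac{Q - 1}{Q + 79} = 4 + \frac{-1 + Q}{79 + Q}$)
$\left(b{\left(-186 \right)} - 5534\right) \left(r{\left(-99 \right)} - 17341\right) = \left(\frac{1}{104} - 5534\right) \left(\frac{5 \left(63 - 99\right)}{79 - 99} - 17341\right) = - \frac{575535 \left(5 \frac{1}{-20} \left(-36\right) - 17341\right)}{104} = - \frac{575535 \left(5 \left(- \frac{1}{20}\right) \left(-36\right) - 17341\right)}{104} = - \frac{575535 \left(9 - 17341\right)}{104} = \left(- \frac{575535}{104}\right) \left(-17332\right) = \frac{2493793155}{26}$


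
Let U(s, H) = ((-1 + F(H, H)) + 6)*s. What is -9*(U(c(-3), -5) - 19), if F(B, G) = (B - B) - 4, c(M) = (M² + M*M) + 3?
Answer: -18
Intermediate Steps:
c(M) = 3 + 2*M² (c(M) = (M² + M²) + 3 = 2*M² + 3 = 3 + 2*M²)
F(B, G) = -4 (F(B, G) = 0 - 4 = -4)
U(s, H) = s (U(s, H) = ((-1 - 4) + 6)*s = (-5 + 6)*s = 1*s = s)
-9*(U(c(-3), -5) - 19) = -9*((3 + 2*(-3)²) - 19) = -9*((3 + 2*9) - 19) = -9*((3 + 18) - 19) = -9*(21 - 19) = -9*2 = -18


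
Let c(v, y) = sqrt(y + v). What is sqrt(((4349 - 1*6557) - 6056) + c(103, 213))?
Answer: sqrt(-8264 + 2*sqrt(79)) ≈ 90.809*I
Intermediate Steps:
c(v, y) = sqrt(v + y)
sqrt(((4349 - 1*6557) - 6056) + c(103, 213)) = sqrt(((4349 - 1*6557) - 6056) + sqrt(103 + 213)) = sqrt(((4349 - 6557) - 6056) + sqrt(316)) = sqrt((-2208 - 6056) + 2*sqrt(79)) = sqrt(-8264 + 2*sqrt(79))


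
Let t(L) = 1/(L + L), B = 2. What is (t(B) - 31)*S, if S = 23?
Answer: -2829/4 ≈ -707.25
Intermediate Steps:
t(L) = 1/(2*L)
(t(B) - 31)*S = ((1/2)/2 - 31)*23 = ((1/2)*(1/2) - 31)*23 = (1/4 - 31)*23 = -123/4*23 = -2829/4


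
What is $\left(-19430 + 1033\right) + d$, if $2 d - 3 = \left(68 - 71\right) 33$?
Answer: $-18445$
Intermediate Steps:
$d = -48$ ($d = \frac{3}{2} + \frac{\left(68 - 71\right) 33}{2} = \frac{3}{2} + \frac{\left(-3\right) 33}{2} = \frac{3}{2} + \frac{1}{2} \left(-99\right) = \frac{3}{2} - \frac{99}{2} = -48$)
$\left(-19430 + 1033\right) + d = \left(-19430 + 1033\right) - 48 = -18397 - 48 = -18445$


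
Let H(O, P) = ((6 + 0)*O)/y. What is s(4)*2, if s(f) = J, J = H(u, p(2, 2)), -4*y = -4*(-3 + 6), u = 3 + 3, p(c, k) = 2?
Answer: 24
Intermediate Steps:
u = 6
y = 3 (y = -(-1)*(-3 + 6) = -(-1)*3 = -1/4*(-12) = 3)
H(O, P) = 2*O (H(O, P) = ((6 + 0)*O)/3 = (6*O)*(1/3) = 2*O)
J = 12 (J = 2*6 = 12)
s(f) = 12
s(4)*2 = 12*2 = 24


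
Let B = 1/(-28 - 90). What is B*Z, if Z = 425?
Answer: -425/118 ≈ -3.6017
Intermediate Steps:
B = -1/118 (B = 1/(-118) = -1/118 ≈ -0.0084746)
B*Z = -1/118*425 = -425/118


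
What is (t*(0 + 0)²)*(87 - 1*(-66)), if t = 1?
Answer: 0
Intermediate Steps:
(t*(0 + 0)²)*(87 - 1*(-66)) = (1*(0 + 0)²)*(87 - 1*(-66)) = (1*0²)*(87 + 66) = (1*0)*153 = 0*153 = 0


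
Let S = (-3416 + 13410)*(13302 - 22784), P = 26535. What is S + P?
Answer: -94736573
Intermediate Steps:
S = -94763108 (S = 9994*(-9482) = -94763108)
S + P = -94763108 + 26535 = -94736573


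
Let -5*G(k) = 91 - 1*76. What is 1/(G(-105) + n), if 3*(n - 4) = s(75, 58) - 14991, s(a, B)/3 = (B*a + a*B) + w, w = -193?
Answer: 1/3511 ≈ 0.00028482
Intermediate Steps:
s(a, B) = -579 + 6*B*a (s(a, B) = 3*((B*a + a*B) - 193) = 3*((B*a + B*a) - 193) = 3*(2*B*a - 193) = 3*(-193 + 2*B*a) = -579 + 6*B*a)
n = 3514 (n = 4 + ((-579 + 6*58*75) - 14991)/3 = 4 + ((-579 + 26100) - 14991)/3 = 4 + (25521 - 14991)/3 = 4 + (⅓)*10530 = 4 + 3510 = 3514)
G(k) = -3 (G(k) = -(91 - 1*76)/5 = -(91 - 76)/5 = -⅕*15 = -3)
1/(G(-105) + n) = 1/(-3 + 3514) = 1/3511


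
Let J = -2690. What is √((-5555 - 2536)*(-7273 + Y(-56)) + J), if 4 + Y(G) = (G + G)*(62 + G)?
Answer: √64312669 ≈ 8019.5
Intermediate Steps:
Y(G) = -4 + 2*G*(62 + G) (Y(G) = -4 + (G + G)*(62 + G) = -4 + (2*G)*(62 + G) = -4 + 2*G*(62 + G))
√((-5555 - 2536)*(-7273 + Y(-56)) + J) = √((-5555 - 2536)*(-7273 + (-4 + 2*(-56)² + 124*(-56))) - 2690) = √(-8091*(-7273 + (-4 + 2*3136 - 6944)) - 2690) = √(-8091*(-7273 + (-4 + 6272 - 6944)) - 2690) = √(-8091*(-7273 - 676) - 2690) = √(-8091*(-7949) - 2690) = √(64315359 - 2690) = √64312669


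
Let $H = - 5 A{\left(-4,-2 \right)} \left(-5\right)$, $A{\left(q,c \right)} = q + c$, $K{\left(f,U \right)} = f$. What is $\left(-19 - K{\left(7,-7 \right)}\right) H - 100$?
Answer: $3800$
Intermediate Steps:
$A{\left(q,c \right)} = c + q$
$H = -150$ ($H = - 5 \left(-2 - 4\right) \left(-5\right) = \left(-5\right) \left(-6\right) \left(-5\right) = 30 \left(-5\right) = -150$)
$\left(-19 - K{\left(7,-7 \right)}\right) H - 100 = \left(-19 - 7\right) \left(-150\right) - 100 = \left(-26\right) \left(-150\right) - 100 = 3900 - 100 = 3800$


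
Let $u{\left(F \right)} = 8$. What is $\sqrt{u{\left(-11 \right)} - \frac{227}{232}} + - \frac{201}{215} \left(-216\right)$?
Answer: $\frac{43416}{215} + \frac{3 \sqrt{10498}}{116} \approx 204.58$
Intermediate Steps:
$\sqrt{u{\left(-11 \right)} - \frac{227}{232}} + - \frac{201}{215} \left(-216\right) = \sqrt{8 - \frac{227}{232}} + - \frac{201}{215} \left(-216\right) = \sqrt{8 - \frac{227}{232}} + \left(-201\right) \frac{1}{215} \left(-216\right) = \sqrt{8 - \frac{227}{232}} - - \frac{43416}{215} = \sqrt{\frac{1629}{232}} + \frac{43416}{215} = \frac{3 \sqrt{10498}}{116} + \frac{43416}{215} = \frac{43416}{215} + \frac{3 \sqrt{10498}}{116}$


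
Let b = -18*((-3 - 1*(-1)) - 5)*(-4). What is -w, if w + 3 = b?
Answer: 507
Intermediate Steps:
b = -504 (b = -18*((-3 + 1) - 5)*(-4) = -18*(-2 - 5)*(-4) = -18*(-7)*(-4) = 126*(-4) = -504)
w = -507 (w = -3 - 504 = -507)
-w = -1*(-507) = 507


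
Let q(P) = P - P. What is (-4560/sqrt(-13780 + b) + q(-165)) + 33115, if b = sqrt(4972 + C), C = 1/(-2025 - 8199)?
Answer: 33115 + 9120*I*sqrt(213)/sqrt(11740560 - 7*sqrt(73657033)) ≈ 33115.0 + 38.945*I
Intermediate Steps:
C = -1/10224 (C = 1/(-10224) = -1/10224 ≈ -9.7809e-5)
q(P) = 0
b = 7*sqrt(73657033)/852 (b = sqrt(4972 - 1/10224) = sqrt(50833727/10224) = 7*sqrt(73657033)/852 ≈ 70.512)
(-4560/sqrt(-13780 + b) + q(-165)) + 33115 = (-4560/sqrt(-13780 + 7*sqrt(73657033)/852) + 0) + 33115 = -4560/sqrt(-13780 + 7*sqrt(73657033)/852) + 33115 = 33115 - 4560/sqrt(-13780 + 7*sqrt(73657033)/852)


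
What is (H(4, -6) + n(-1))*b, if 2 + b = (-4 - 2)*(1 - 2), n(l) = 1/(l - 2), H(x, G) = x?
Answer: 44/3 ≈ 14.667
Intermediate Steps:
n(l) = 1/(-2 + l)
b = 4 (b = -2 + (-4 - 2)*(1 - 2) = -2 - 6*(-1) = -2 + 6 = 4)
(H(4, -6) + n(-1))*b = (4 + 1/(-2 - 1))*4 = (4 + 1/(-3))*4 = (4 - 1/3)*4 = (11/3)*4 = 44/3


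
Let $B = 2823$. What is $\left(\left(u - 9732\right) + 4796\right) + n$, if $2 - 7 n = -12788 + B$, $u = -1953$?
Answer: $- \frac{38256}{7} \approx -5465.1$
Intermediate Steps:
$n = \frac{9967}{7}$ ($n = \frac{2}{7} - \frac{-12788 + 2823}{7} = \frac{2}{7} - - \frac{9965}{7} = \frac{2}{7} + \frac{9965}{7} = \frac{9967}{7} \approx 1423.9$)
$\left(\left(u - 9732\right) + 4796\right) + n = \left(\left(-1953 - 9732\right) + 4796\right) + \frac{9967}{7} = \left(-11685 + 4796\right) + \frac{9967}{7} = -6889 + \frac{9967}{7} = - \frac{38256}{7}$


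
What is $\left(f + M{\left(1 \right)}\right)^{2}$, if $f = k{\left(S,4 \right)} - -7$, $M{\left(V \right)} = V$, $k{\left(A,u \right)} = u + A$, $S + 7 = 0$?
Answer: $25$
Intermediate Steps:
$S = -7$ ($S = -7 + 0 = -7$)
$k{\left(A,u \right)} = A + u$
$f = 4$ ($f = \left(-7 + 4\right) - -7 = -3 + 7 = 4$)
$\left(f + M{\left(1 \right)}\right)^{2} = \left(4 + 1\right)^{2} = 5^{2} = 25$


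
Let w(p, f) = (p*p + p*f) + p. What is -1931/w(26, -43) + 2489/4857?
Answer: 10414291/2020512 ≈ 5.1543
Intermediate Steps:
w(p, f) = p + p² + f*p (w(p, f) = (p² + f*p) + p = p + p² + f*p)
-1931/w(26, -43) + 2489/4857 = -1931*1/(26*(1 - 43 + 26)) + 2489/4857 = -1931/(26*(-16)) + 2489*(1/4857) = -1931/(-416) + 2489/4857 = -1931*(-1/416) + 2489/4857 = 1931/416 + 2489/4857 = 10414291/2020512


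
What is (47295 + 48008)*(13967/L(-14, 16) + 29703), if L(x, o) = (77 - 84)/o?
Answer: -1482056953/7 ≈ -2.1172e+8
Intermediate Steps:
L(x, o) = -7/o
(47295 + 48008)*(13967/L(-14, 16) + 29703) = (47295 + 48008)*(13967/((-7/16)) + 29703) = 95303*(13967/((-7*1/16)) + 29703) = 95303*(13967/(-7/16) + 29703) = 95303*(13967*(-16/7) + 29703) = 95303*(-223472/7 + 29703) = 95303*(-15551/7) = -1482056953/7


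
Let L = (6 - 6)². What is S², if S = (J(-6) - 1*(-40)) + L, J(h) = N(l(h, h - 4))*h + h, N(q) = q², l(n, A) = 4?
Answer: 3844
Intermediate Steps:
J(h) = 17*h (J(h) = 4²*h + h = 16*h + h = 17*h)
L = 0 (L = 0² = 0)
S = -62 (S = (17*(-6) - 1*(-40)) + 0 = (-102 + 40) + 0 = -62 + 0 = -62)
S² = (-62)² = 3844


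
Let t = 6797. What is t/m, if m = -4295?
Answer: -6797/4295 ≈ -1.5825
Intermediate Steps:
t/m = 6797/(-4295) = 6797*(-1/4295) = -6797/4295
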